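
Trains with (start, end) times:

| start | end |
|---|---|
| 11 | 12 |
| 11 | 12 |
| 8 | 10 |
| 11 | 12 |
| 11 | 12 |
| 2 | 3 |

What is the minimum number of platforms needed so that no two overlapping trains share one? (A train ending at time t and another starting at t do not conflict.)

4

Events (time:±→running): 2:+→1 3:-→0 8:+→1 10:-→0 11:+→1 11:+→2 11:+→3 11:+→4 … peak 4.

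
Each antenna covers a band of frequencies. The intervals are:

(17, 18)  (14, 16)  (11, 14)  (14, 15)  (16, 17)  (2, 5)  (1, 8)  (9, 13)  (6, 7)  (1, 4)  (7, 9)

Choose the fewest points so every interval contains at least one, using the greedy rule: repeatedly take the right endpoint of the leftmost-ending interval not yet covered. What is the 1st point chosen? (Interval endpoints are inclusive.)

Sort by right endpoint; whenever an interval is uncovered, place a point at its right end.
Sorted: [1,4] [2,5] [6,7] [1,8] [7,9] [9,13] [11,14] [14,15] [14,16] [16,17] [17,18]
{[1,4],[2,5]} hit by 4; {[6,7],[1,8],[7,9]} hit by 7; {[9,13],[11,14]} hit by 13; {[14,15],[14,16]} hit by 15; {[16,17],[17,18]} hit by 17.
Points: 4, 7, 13, 15, 17 (5 total).

4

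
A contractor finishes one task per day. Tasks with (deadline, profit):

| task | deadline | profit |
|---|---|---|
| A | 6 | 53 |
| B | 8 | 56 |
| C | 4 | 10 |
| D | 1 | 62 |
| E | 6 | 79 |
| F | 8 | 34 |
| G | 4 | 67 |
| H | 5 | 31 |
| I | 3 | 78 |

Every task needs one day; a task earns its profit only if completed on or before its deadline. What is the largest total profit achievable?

460

Take jobs in profit order; each goes to the latest open slot no later than its deadline.
Profit order: E=79 I=78 G=67 D=62 B=56 A=53 F=34 H=31 C=10
Assign: E→slot 6, I→slot 3, G→slot 4, D→slot 1, B→slot 8, A→slot 5, F→slot 7, H→slot 2, C skipped.
Slots: [1:D] [2:H] [3:I] [4:G] [5:A] [6:E] [7:F] [8:B]
Profit = 62 + 31 + 78 + 67 + 53 + 79 + 34 + 56 = 460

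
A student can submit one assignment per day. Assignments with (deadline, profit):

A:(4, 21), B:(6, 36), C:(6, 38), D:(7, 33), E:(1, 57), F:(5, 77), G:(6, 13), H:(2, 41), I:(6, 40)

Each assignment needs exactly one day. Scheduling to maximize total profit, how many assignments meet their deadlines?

7

Take jobs in profit order; each goes to the latest open slot no later than its deadline.
By profit: F(d5,77), E(d1,57), H(d2,41), I(d6,40), C(d6,38), B(d6,36), D(d7,33), A(d4,21), G(d6,13)
F→slot 5; E→slot 1; H→slot 2; I→slot 6; C→slot 4; B→slot 3; D→slot 7; A skipped; G skipped.
7 of 9 scheduled.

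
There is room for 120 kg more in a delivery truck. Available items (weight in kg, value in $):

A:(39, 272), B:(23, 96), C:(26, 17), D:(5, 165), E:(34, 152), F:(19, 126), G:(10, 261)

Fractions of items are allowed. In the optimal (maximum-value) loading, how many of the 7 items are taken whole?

5

Sort by value per unit weight and fill in that order.
Ratios (sorted): D 33.00, G 26.10, A 6.97, F 6.63, E 4.47, B 4.17, C 0.65
take D (5 @ 165); take G (10 @ 261); take A (39 @ 272); take F (19 @ 126); take E (34 @ 152); take 13/23 of B → 54.26. Capacity used 120/120.
5 item(s) taken whole; one partial (take 13/23 of B).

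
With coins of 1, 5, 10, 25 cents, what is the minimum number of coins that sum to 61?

61 = 2×25 + 1×10 + 1×1
Total coins = 2 + 1 + 1 = 4

4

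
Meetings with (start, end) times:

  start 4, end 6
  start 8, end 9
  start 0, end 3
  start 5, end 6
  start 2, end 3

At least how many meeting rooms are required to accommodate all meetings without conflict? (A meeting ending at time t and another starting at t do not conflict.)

2

starts: [0, 2, 4, 5, 8]
ends:   [3, 3, 6, 6, 9]
s0→1 s2→2  — peak 2.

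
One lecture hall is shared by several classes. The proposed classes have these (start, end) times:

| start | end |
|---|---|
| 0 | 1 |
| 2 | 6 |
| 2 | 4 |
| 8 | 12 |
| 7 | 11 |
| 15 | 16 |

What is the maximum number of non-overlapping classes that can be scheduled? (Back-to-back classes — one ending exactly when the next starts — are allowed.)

Greedy by earliest finish: after sorting by end time, pick each interval compatible with the last pick.
Sorted by end: (0,1)  (2,4)  (2,6)  (7,11)  (8,12)  (15,16)
take (0,1); take (2,4); take (7,11); skip (8,12); take (15,16).
Selected 4 classes.

4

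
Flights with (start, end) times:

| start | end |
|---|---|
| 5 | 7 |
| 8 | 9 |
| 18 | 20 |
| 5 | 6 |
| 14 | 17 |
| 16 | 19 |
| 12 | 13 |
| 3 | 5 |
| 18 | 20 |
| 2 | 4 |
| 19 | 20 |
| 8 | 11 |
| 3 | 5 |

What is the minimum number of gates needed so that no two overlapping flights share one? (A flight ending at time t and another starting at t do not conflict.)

starts: [2, 3, 3, 5, 5, 8, 8, 12, 14, 16, 18, 18, 19]
ends:   [4, 5, 5, 6, 7, 9, 11, 13, 17, 19, 20, 20, 20]
s2→1 s3→2 s3→3  — peak 3.

3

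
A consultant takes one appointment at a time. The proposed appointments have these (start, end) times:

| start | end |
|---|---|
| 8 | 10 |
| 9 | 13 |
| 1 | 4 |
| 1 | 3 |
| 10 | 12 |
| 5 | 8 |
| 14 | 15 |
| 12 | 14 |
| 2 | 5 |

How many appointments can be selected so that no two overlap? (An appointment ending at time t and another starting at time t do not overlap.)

6

Sorted by end: (1,3)  (1,4)  (2,5)  (5,8)  (8,10)  (10,12)  (9,13)  (12,14)  (14,15)
take (1,3); skip (2,5); take (5,8); take (8,10); take (10,12); take (12,14); take (14,15).
Selected 6 appointments.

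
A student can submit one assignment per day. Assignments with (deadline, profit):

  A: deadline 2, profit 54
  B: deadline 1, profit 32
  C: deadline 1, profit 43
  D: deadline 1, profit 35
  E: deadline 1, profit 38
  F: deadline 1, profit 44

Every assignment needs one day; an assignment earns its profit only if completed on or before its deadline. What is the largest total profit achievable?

Take jobs in profit order; each goes to the latest open slot no later than its deadline.
Profit order: A=54 F=44 C=43 E=38 D=35 B=32
Assign: A→slot 2, F→slot 1, C skipped, E skipped, D skipped, B skipped.
Slots: [1:F] [2:A]
Profit = 44 + 54 = 98

98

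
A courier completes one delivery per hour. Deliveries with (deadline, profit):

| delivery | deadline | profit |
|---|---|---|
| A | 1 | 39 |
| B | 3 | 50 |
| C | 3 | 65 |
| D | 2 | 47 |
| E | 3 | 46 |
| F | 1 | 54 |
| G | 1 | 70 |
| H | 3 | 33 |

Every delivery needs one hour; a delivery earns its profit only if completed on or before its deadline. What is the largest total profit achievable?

Profit order: G=70 C=65 F=54 B=50 D=47 E=46 A=39 H=33
Assign: G→slot 1, C→slot 3, F skipped, B→slot 2, D skipped, E skipped, A skipped, H skipped.
Slots: [1:G] [2:B] [3:C]
Profit = 70 + 50 + 65 = 185

185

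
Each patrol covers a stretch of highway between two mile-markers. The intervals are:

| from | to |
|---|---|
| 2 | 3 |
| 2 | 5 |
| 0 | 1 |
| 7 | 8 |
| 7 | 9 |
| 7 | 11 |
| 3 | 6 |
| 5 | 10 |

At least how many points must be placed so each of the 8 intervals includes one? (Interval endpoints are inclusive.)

3

Sorted: [0,1] [2,3] [2,5] [3,6] [7,8] [7,9] [5,10] [7,11]
{[0,1]} hit by 1; {[2,3],[2,5],[3,6]} hit by 3; {[7,8],[7,9],[5,10],[7,11]} hit by 8.
Points: 1, 3, 8 (3 total).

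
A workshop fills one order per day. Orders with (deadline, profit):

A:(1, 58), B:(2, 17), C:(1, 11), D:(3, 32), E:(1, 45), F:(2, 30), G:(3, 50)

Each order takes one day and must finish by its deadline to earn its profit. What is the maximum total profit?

Take jobs in profit order; each goes to the latest open slot no later than its deadline.
Profit order: A=58 G=50 E=45 D=32 F=30 B=17 C=11
Assign: A→slot 1, G→slot 3, E skipped, D→slot 2, F skipped, B skipped, C skipped.
Slots: [1:A] [2:D] [3:G]
Profit = 58 + 32 + 50 = 140

140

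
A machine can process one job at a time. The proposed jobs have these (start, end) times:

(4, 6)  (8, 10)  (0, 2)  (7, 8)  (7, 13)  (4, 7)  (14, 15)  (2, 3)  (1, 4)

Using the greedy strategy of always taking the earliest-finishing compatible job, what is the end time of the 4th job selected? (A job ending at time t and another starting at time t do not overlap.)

By end time: (0,2), (2,3), (1,4), (4,6), (4,7), (7,8), (8,10), (7,13), (14,15).
Pick (0,2); next start ≥ 2 → (2,3); next start ≥ 3 → (4,6); next start ≥ 6 → (7,8); next start ≥ 8 → (8,10); next start ≥ 10 → (14,15).
Selected: (0,2) (2,3) (4,6) (7,8) (8,10) (14,15)

8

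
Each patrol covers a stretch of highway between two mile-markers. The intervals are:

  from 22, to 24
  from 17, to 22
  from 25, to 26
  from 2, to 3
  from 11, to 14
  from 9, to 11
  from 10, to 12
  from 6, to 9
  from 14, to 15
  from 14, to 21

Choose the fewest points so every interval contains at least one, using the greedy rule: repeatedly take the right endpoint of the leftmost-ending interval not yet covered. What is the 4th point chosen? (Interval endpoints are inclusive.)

By right end: [2,3]  [6,9]  [9,11]  [10,12]  [11,14]  [14,15]  [14,21]  [17,22]  [22,24]  [25,26]
[2,3] uncovered → point at 3; [6,9] uncovered → point at 9; [10,12] uncovered → point at 12; [14,15] uncovered → point at 15; [17,22] uncovered → point at 22; [25,26] uncovered → point at 26.
Points: 3, 9, 12, 15, 22, 26 (6 total).

15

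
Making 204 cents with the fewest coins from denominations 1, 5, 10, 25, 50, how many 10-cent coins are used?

0

Use the largest denomination that fits, subtract, and repeat.
204 = 4×50 + 4×1
Count of 10: 0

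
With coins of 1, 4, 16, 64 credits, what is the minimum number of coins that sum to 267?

9

Greedy: take as many of the largest coin as possible, then repeat with the remainder.
267 − 4×64→11 − 2×4→3 − 3×1→0
Total coins = 4 + 2 + 3 = 9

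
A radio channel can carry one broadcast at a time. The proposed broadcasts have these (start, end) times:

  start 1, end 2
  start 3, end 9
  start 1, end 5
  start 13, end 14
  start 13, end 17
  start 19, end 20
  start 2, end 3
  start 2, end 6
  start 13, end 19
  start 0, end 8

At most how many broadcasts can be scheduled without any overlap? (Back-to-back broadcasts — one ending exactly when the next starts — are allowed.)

Greedy by earliest finish: after sorting by end time, pick each interval compatible with the last pick.
By end time: (1,2), (2,3), (1,5), (2,6), (0,8), (3,9), (13,14), (13,17), (13,19), (19,20).
Pick (1,2); next start ≥ 2 → (2,3); next start ≥ 3 → (3,9); next start ≥ 9 → (13,14); next start ≥ 14 → (19,20).
Selected 5 broadcasts.

5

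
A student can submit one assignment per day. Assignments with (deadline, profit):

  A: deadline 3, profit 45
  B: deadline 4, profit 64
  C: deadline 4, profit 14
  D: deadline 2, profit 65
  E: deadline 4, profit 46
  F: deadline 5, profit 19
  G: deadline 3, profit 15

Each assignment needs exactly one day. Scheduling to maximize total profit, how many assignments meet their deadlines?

5

Sort by profit descending; place each in the latest free slot ≤ its deadline.
Profit order: D=65 B=64 E=46 A=45 F=19 G=15 C=14
Assign: D→slot 2, B→slot 4, E→slot 3, A→slot 1, F→slot 5, G skipped, C skipped.
Slots: [1:A] [2:D] [3:E] [4:B] [5:F]
5 of 7 scheduled.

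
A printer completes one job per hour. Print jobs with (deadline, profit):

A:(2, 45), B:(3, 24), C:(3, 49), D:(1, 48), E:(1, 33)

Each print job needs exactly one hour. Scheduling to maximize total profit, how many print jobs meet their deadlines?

3

By profit: C(d3,49), D(d1,48), A(d2,45), E(d1,33), B(d3,24)
C→slot 3; D→slot 1; A→slot 2; E skipped; B skipped.
3 of 5 scheduled.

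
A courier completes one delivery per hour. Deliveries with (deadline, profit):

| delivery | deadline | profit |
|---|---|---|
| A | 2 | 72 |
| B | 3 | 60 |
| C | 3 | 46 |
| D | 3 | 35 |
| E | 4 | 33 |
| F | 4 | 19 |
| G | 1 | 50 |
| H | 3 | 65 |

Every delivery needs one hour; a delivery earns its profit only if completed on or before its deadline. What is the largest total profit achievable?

230

By profit: A(d2,72), H(d3,65), B(d3,60), G(d1,50), C(d3,46), D(d3,35), E(d4,33), F(d4,19)
A→slot 2; H→slot 3; B→slot 1; G skipped; C skipped; D skipped; E→slot 4; F skipped.
Profit = 60 + 72 + 65 + 33 = 230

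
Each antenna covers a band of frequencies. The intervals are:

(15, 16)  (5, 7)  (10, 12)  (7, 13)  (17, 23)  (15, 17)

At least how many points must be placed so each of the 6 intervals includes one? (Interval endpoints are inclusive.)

Sort by right endpoint; whenever an interval is uncovered, place a point at its right end.
Sorted: [5,7] [10,12] [7,13] [15,16] [15,17] [17,23]
{[5,7]} hit by 7; {[10,12],[7,13]} hit by 12; {[15,16],[15,17]} hit by 16; {[17,23]} hit by 23.
Points: 7, 12, 16, 23 (4 total).

4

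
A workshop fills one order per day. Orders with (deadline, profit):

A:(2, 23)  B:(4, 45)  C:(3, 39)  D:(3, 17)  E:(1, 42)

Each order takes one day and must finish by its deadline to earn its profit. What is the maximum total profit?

149

Sort by profit descending; place each in the latest free slot ≤ its deadline.
By profit: B(d4,45), E(d1,42), C(d3,39), A(d2,23), D(d3,17)
B→slot 4; E→slot 1; C→slot 3; A→slot 2; D skipped.
Profit = 42 + 23 + 39 + 45 = 149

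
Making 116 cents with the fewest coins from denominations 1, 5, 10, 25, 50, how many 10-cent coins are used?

Use the largest denomination that fits, subtract, and repeat.
116 = 2×50 + 1×10 + 1×5 + 1×1
Count of 10: 1

1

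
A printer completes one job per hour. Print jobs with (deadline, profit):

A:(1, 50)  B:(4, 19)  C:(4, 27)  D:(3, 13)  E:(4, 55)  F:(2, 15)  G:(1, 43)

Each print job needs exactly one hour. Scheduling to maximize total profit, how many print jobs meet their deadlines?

Sort by profit descending; place each in the latest free slot ≤ its deadline.
Profit order: E=55 A=50 G=43 C=27 B=19 F=15 D=13
Assign: E→slot 4, A→slot 1, G skipped, C→slot 3, B→slot 2, F skipped, D skipped.
Slots: [1:A] [2:B] [3:C] [4:E]
4 of 7 scheduled.

4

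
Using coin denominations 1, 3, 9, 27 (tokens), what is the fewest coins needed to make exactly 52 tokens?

Greedy: take as many of the largest coin as possible, then repeat with the remainder.
52 − 1×27→25 − 2×9→7 − 2×3→1 − 1×1→0
Total coins = 1 + 2 + 2 + 1 = 6

6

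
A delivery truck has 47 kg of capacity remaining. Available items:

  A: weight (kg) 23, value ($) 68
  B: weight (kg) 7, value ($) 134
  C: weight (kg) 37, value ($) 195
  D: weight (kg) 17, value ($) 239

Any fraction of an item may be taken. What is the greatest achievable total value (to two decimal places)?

Order: B (134/7=19.14) > D (239/17=14.06) > C (195/37=5.27) > A (68/23=2.96)
Fill: take B (7 @ 134) → take D (17 @ 239) → take 23/37 of C → 121.22; 47/47 used.
Total value = 494.22

494.22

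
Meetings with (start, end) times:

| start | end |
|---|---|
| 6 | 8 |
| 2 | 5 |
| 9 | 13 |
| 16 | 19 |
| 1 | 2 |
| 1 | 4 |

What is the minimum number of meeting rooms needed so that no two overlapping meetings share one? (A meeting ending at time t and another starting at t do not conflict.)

Count concurrent intervals with a sweep; the peak is the room count.
starts: [1, 1, 2, 6, 9, 16]
ends:   [2, 4, 5, 8, 13, 19]
s1→1 s1→2  — peak 2.

2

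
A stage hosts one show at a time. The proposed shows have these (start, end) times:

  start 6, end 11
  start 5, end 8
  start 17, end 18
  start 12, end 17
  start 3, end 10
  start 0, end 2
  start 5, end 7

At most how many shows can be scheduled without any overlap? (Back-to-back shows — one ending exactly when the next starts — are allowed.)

Order by finish time; keep every interval that doesn't clash with the previous kept one.
By end time: (0,2), (5,7), (5,8), (3,10), (6,11), (12,17), (17,18).
Pick (0,2); next start ≥ 2 → (5,7); next start ≥ 7 → (12,17); next start ≥ 17 → (17,18).
Selected 4 shows.

4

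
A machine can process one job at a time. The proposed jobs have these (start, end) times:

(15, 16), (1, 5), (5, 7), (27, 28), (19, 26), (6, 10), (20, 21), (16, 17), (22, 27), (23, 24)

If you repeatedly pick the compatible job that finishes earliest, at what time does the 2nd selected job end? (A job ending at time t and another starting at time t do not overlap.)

By end time: (1,5), (5,7), (6,10), (15,16), (16,17), (20,21), (23,24), (19,26), (22,27), (27,28).
Pick (1,5); next start ≥ 5 → (5,7); next start ≥ 7 → (15,16); next start ≥ 16 → (16,17); next start ≥ 17 → (20,21); next start ≥ 21 → (23,24); next start ≥ 24 → (27,28).
Selected: (1,5) (5,7) (15,16) (16,17) (20,21) (23,24) (27,28)

7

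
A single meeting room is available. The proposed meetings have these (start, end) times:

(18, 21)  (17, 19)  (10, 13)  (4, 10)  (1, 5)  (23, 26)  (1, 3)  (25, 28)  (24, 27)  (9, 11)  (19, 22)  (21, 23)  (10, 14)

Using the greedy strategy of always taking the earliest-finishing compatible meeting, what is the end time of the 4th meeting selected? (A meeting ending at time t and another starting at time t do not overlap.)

19

Order by finish time; keep every interval that doesn't clash with the previous kept one.
By end time: (1,3), (1,5), (4,10), (9,11), (10,13), (10,14), (17,19), (18,21), (19,22), (21,23), (23,26), (24,27), (25,28).
Pick (1,3); next start ≥ 3 → (4,10); next start ≥ 10 → (10,13); next start ≥ 13 → (17,19); next start ≥ 19 → (19,22); next start ≥ 22 → (23,26).
Selected: (1,3) (4,10) (10,13) (17,19) (19,22) (23,26)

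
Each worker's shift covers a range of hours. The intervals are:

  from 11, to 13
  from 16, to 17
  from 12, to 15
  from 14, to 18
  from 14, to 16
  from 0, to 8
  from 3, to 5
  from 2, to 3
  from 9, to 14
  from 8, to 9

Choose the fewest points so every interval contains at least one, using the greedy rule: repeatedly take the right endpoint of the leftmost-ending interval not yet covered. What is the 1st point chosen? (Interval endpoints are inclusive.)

By right end: [2,3]  [3,5]  [0,8]  [8,9]  [11,13]  [9,14]  [12,15]  [14,16]  [16,17]  [14,18]
[2,3] uncovered → point at 3; [8,9] uncovered → point at 9; [11,13] uncovered → point at 13; [14,16] uncovered → point at 16.
Points: 3, 9, 13, 16 (4 total).

3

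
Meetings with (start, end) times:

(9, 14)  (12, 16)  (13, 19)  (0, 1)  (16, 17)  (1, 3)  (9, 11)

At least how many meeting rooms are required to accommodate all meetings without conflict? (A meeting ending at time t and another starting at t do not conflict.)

The answer is the maximum number of intervals overlapping at any instant.
starts: [0, 1, 9, 9, 12, 13, 16]
ends:   [1, 3, 11, 14, 16, 17, 19]
s0→1 e1→0 s1→1 e3→0 s9→1 s9→2 e11→1 s12→2 s13→3  — peak 3.

3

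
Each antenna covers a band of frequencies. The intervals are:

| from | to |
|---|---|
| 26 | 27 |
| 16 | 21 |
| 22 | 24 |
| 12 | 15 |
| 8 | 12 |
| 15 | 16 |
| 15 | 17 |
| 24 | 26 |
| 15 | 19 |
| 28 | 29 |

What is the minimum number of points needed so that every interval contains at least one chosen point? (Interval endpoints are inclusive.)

5

Process intervals by earliest right end; each time one isn't hit yet, stab at its right endpoint.
By right end: [8,12]  [12,15]  [15,16]  [15,17]  [15,19]  [16,21]  [22,24]  [24,26]  [26,27]  [28,29]
[8,12] uncovered → point at 12; [15,16] uncovered → point at 16; [22,24] uncovered → point at 24; [26,27] uncovered → point at 27; [28,29] uncovered → point at 29.
Points: 12, 16, 24, 27, 29 (5 total).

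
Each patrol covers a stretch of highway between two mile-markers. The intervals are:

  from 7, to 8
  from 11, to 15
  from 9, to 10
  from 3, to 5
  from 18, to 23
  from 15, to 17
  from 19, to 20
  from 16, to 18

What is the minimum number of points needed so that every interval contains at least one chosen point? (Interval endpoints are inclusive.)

By right end: [3,5]  [7,8]  [9,10]  [11,15]  [15,17]  [16,18]  [19,20]  [18,23]
[3,5] uncovered → point at 5; [7,8] uncovered → point at 8; [9,10] uncovered → point at 10; [11,15] uncovered → point at 15; [16,18] uncovered → point at 18; [19,20] uncovered → point at 20.
Points: 5, 8, 10, 15, 18, 20 (6 total).

6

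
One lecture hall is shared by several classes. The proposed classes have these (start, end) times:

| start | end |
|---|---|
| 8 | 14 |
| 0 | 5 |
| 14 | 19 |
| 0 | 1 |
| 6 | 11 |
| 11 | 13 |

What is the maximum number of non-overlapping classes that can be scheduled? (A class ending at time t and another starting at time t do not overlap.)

Order by finish time; keep every interval that doesn't clash with the previous kept one.
Sorted by end: (0,1)  (0,5)  (6,11)  (11,13)  (8,14)  (14,19)
take (0,1); take (6,11); take (11,13); take (14,19).
Selected 4 classes.

4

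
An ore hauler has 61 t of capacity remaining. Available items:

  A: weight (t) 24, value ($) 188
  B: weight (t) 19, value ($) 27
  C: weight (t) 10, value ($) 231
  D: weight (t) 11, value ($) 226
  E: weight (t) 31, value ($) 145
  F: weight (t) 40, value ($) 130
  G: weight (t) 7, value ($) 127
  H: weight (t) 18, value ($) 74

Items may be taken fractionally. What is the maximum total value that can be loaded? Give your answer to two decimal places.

Sort by value per unit weight and fill in that order.
Order: C (231/10=23.10) > D (226/11=20.55) > G (127/7=18.14) > A (188/24=7.83) > E (145/31=4.68) > H (74/18=4.11) > F (130/40=3.25) > B (27/19=1.42)
Fill: take C (10 @ 231) → take D (11 @ 226) → take G (7 @ 127) → take A (24 @ 188) → take 9/31 of E → 42.10; 61/61 used.
Total value = 814.10

814.10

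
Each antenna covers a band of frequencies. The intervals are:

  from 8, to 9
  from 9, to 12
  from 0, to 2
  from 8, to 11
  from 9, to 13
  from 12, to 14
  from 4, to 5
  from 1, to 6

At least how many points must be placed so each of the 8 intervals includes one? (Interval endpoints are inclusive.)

Process intervals by earliest right end; each time one isn't hit yet, stab at its right endpoint.
Sorted: [0,2] [4,5] [1,6] [8,9] [8,11] [9,12] [9,13] [12,14]
{[0,2]} hit by 2; {[4,5],[1,6]} hit by 5; {[8,9],[8,11],[9,12],[9,13]} hit by 9; {[12,14]} hit by 14.
Points: 2, 5, 9, 14 (4 total).

4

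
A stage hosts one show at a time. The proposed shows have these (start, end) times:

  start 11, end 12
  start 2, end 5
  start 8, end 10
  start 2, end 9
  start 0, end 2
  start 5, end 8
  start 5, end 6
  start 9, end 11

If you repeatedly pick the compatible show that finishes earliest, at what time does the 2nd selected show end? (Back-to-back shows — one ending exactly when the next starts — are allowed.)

Greedy by earliest finish: after sorting by end time, pick each interval compatible with the last pick.
By end time: (0,2), (2,5), (5,6), (5,8), (2,9), (8,10), (9,11), (11,12).
Pick (0,2); next start ≥ 2 → (2,5); next start ≥ 5 → (5,6); next start ≥ 6 → (8,10); next start ≥ 10 → (11,12).
Selected: (0,2) (2,5) (5,6) (8,10) (11,12)

5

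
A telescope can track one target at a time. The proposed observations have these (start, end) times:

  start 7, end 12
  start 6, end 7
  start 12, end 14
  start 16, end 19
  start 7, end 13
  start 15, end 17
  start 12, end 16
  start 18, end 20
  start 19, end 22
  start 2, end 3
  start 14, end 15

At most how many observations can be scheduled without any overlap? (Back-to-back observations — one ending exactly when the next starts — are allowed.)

7

Greedy by earliest finish: after sorting by end time, pick each interval compatible with the last pick.
By end time: (2,3), (6,7), (7,12), (7,13), (12,14), (14,15), (12,16), (15,17), (16,19), (18,20), (19,22).
Pick (2,3); next start ≥ 3 → (6,7); next start ≥ 7 → (7,12); next start ≥ 12 → (12,14); next start ≥ 14 → (14,15); next start ≥ 15 → (15,17); next start ≥ 17 → (18,20).
Selected 7 observations.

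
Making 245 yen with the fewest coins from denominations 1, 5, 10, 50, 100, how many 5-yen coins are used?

Use the largest denomination that fits, subtract, and repeat.
245 − 2×100→45 − 4×10→5 − 1×5→0
Count of 5: 1

1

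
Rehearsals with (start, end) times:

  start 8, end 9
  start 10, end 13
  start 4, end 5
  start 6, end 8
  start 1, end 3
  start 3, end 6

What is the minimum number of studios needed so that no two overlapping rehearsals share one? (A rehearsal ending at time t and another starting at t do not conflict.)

2

The answer is the maximum number of intervals overlapping at any instant.
Events (time:±→running): 1:+→1 3:-→0 3:+→1 4:+→2 … peak 2.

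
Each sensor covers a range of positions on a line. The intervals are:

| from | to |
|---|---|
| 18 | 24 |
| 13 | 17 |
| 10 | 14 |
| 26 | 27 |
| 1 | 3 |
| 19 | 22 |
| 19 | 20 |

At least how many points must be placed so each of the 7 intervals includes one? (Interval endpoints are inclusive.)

Process intervals by earliest right end; each time one isn't hit yet, stab at its right endpoint.
By right end: [1,3]  [10,14]  [13,17]  [19,20]  [19,22]  [18,24]  [26,27]
[1,3] uncovered → point at 3; [10,14] uncovered → point at 14; [19,20] uncovered → point at 20; [26,27] uncovered → point at 27.
Points: 3, 14, 20, 27 (4 total).

4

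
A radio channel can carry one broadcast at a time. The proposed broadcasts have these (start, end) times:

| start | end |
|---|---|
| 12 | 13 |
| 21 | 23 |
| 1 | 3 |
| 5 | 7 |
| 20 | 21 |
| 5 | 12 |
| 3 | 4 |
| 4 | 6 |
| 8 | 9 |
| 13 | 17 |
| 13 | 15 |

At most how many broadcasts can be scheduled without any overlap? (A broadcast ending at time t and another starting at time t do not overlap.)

By end time: (1,3), (3,4), (4,6), (5,7), (8,9), (5,12), (12,13), (13,15), (13,17), (20,21), (21,23).
Pick (1,3); next start ≥ 3 → (3,4); next start ≥ 4 → (4,6); next start ≥ 6 → (8,9); next start ≥ 9 → (12,13); next start ≥ 13 → (13,15); next start ≥ 15 → (20,21); next start ≥ 21 → (21,23).
Selected 8 broadcasts.

8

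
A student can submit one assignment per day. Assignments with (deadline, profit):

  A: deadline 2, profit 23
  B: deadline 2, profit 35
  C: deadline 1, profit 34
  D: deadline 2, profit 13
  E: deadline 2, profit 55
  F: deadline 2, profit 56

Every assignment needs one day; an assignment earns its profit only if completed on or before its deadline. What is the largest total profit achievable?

111

By profit: F(d2,56), E(d2,55), B(d2,35), C(d1,34), A(d2,23), D(d2,13)
F→slot 2; E→slot 1; B skipped; C skipped; A skipped; D skipped.
Profit = 55 + 56 = 111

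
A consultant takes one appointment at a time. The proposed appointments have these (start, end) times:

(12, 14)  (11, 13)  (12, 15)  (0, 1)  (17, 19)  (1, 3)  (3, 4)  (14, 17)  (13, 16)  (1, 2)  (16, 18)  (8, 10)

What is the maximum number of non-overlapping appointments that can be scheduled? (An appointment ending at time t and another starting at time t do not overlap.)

7

Sort by end time and greedily take each interval whose start is ≥ the last chosen end.
By end time: (0,1), (1,2), (1,3), (3,4), (8,10), (11,13), (12,14), (12,15), (13,16), (14,17), (16,18), (17,19).
Pick (0,1); next start ≥ 1 → (1,2); next start ≥ 2 → (3,4); next start ≥ 4 → (8,10); next start ≥ 10 → (11,13); next start ≥ 13 → (13,16); next start ≥ 16 → (16,18).
Selected 7 appointments.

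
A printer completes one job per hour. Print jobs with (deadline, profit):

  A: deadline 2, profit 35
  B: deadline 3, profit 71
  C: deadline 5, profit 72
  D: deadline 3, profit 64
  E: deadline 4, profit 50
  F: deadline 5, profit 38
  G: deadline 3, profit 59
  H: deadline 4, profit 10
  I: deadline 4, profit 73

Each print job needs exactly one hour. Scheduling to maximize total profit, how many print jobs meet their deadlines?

5

Sort by profit descending; place each in the latest free slot ≤ its deadline.
Profit order: I=73 C=72 B=71 D=64 G=59 E=50 F=38 A=35 H=10
Assign: I→slot 4, C→slot 5, B→slot 3, D→slot 2, G→slot 1, E skipped, F skipped, A skipped, H skipped.
Slots: [1:G] [2:D] [3:B] [4:I] [5:C]
5 of 9 scheduled.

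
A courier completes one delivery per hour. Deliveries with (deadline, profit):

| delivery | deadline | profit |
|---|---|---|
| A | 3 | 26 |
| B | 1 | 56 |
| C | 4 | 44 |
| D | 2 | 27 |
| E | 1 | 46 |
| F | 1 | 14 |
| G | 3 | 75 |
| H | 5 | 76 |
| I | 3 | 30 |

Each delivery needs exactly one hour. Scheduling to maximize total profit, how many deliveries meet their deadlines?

Sort by profit descending; place each in the latest free slot ≤ its deadline.
By profit: H(d5,76), G(d3,75), B(d1,56), E(d1,46), C(d4,44), I(d3,30), D(d2,27), A(d3,26), F(d1,14)
H→slot 5; G→slot 3; B→slot 1; E skipped; C→slot 4; I→slot 2; D skipped; A skipped; F skipped.
5 of 9 scheduled.

5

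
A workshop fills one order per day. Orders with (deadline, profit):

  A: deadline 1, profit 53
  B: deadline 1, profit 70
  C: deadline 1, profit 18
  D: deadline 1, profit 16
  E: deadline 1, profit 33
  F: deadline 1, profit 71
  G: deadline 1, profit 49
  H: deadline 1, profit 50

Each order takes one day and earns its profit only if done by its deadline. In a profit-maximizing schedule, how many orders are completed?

1

Sort by profit descending; place each in the latest free slot ≤ its deadline.
By profit: F(d1,71), B(d1,70), A(d1,53), H(d1,50), G(d1,49), E(d1,33), C(d1,18), D(d1,16)
F→slot 1; B skipped; A skipped; H skipped; G skipped; E skipped; C skipped; D skipped.
1 of 8 scheduled.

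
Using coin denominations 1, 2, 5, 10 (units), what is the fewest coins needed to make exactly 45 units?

Greedy: take as many of the largest coin as possible, then repeat with the remainder.
45 = 4×10 + 1×5
Total coins = 4 + 1 = 5

5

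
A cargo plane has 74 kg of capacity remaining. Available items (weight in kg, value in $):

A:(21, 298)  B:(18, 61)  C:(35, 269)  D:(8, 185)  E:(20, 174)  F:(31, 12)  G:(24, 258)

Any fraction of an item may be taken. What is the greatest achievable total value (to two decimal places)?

922.69

Order: D (185/8=23.12) > A (298/21=14.19) > G (258/24=10.75) > E (174/20=8.70) > C (269/35=7.69) > B (61/18=3.39) > F (12/31=0.39)
Fill: take D (8 @ 185) → take A (21 @ 298) → take G (24 @ 258) → take E (20 @ 174) → take 1/35 of C → 7.69; 74/74 used.
Total value = 922.69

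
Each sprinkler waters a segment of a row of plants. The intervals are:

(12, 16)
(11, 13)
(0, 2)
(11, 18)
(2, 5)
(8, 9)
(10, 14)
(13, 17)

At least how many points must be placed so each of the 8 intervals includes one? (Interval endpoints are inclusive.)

By right end: [0,2]  [2,5]  [8,9]  [11,13]  [10,14]  [12,16]  [13,17]  [11,18]
[0,2] uncovered → point at 2; [8,9] uncovered → point at 9; [11,13] uncovered → point at 13.
Points: 2, 9, 13 (3 total).

3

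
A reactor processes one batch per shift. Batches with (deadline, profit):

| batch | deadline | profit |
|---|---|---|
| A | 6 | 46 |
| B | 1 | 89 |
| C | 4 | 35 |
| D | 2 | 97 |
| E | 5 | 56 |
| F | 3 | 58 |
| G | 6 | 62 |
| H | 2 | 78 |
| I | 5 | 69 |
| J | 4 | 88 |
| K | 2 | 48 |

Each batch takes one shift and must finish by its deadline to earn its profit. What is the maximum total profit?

Sort by profit descending; place each in the latest free slot ≤ its deadline.
Profit order: D=97 B=89 J=88 H=78 I=69 G=62 F=58 E=56 K=48 A=46 C=35
Assign: D→slot 2, B→slot 1, J→slot 4, H skipped, I→slot 5, G→slot 6, F→slot 3, E skipped, K skipped, A skipped, C skipped.
Slots: [1:B] [2:D] [3:F] [4:J] [5:I] [6:G]
Profit = 89 + 97 + 58 + 88 + 69 + 62 = 463

463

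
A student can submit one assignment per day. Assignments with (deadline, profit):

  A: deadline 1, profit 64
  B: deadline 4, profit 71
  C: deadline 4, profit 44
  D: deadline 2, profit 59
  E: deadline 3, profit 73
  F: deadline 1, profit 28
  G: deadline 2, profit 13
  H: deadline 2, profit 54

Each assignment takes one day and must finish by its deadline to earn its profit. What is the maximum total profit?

267

By profit: E(d3,73), B(d4,71), A(d1,64), D(d2,59), H(d2,54), C(d4,44), F(d1,28), G(d2,13)
E→slot 3; B→slot 4; A→slot 1; D→slot 2; H skipped; C skipped; F skipped; G skipped.
Profit = 64 + 59 + 73 + 71 = 267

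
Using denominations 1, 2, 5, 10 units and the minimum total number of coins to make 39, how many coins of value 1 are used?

Use the largest denomination that fits, subtract, and repeat.
39 − 3×10→9 − 1×5→4 − 2×2→0
Count of 1: 0

0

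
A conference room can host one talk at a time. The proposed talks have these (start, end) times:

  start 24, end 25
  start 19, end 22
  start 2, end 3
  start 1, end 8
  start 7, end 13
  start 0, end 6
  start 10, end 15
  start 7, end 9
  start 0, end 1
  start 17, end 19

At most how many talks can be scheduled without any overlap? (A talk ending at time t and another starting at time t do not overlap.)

7

Order by finish time; keep every interval that doesn't clash with the previous kept one.
Sorted by end: (0,1)  (2,3)  (0,6)  (1,8)  (7,9)  (7,13)  (10,15)  (17,19)  (19,22)  (24,25)
take (0,1); take (2,3); skip (0,6); skip (1,8); take (7,9); take (10,15); take (17,19); take (19,22); take (24,25).
Selected 7 talks.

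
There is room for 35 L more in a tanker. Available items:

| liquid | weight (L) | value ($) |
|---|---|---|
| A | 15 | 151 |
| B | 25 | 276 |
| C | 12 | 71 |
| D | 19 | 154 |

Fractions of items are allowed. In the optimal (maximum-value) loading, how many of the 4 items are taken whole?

1

Sort by value per unit weight and fill in that order.
Order: B (276/25=11.04) > A (151/15=10.07) > D (154/19=8.11) > C (71/12=5.92)
Fill: take B (25 @ 276) → take 10/15 of A → 100.67; 35/35 used.
1 item(s) taken whole; one partial (take 10/15 of A).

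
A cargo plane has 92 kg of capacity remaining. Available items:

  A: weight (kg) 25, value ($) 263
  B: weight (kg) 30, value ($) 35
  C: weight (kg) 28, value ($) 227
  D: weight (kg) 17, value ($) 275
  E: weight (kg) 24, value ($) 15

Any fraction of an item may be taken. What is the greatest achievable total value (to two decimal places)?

Ratios (sorted): D 16.18, A 10.52, C 8.11, B 1.17, E 0.62
take D (17 @ 275); take A (25 @ 263); take C (28 @ 227); take 22/30 of B → 25.67. Capacity used 92/92.
Total value = 790.67

790.67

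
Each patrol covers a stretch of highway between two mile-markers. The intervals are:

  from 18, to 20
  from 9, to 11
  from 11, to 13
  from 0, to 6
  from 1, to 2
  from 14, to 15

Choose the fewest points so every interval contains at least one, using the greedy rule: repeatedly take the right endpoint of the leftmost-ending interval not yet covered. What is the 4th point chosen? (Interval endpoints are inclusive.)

20

By right end: [1,2]  [0,6]  [9,11]  [11,13]  [14,15]  [18,20]
[1,2] uncovered → point at 2; [9,11] uncovered → point at 11; [14,15] uncovered → point at 15; [18,20] uncovered → point at 20.
Points: 2, 11, 15, 20 (4 total).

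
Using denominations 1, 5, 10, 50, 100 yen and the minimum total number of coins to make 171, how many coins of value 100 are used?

1

171 = 1×100 + 1×50 + 2×10 + 1×1
Count of 100: 1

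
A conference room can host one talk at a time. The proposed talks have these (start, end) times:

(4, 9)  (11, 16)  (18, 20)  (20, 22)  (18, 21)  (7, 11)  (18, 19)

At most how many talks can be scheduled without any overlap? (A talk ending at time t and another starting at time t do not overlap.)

4

Sort by end time and greedily take each interval whose start is ≥ the last chosen end.
By end time: (4,9), (7,11), (11,16), (18,19), (18,20), (18,21), (20,22).
Pick (4,9); next start ≥ 9 → (11,16); next start ≥ 16 → (18,19); next start ≥ 19 → (20,22).
Selected 4 talks.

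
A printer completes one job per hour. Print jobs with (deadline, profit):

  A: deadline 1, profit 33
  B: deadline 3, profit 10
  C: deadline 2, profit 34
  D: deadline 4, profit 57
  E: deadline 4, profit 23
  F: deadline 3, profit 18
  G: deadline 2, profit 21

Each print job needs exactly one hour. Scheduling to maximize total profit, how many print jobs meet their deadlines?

4

Sort by profit descending; place each in the latest free slot ≤ its deadline.
By profit: D(d4,57), C(d2,34), A(d1,33), E(d4,23), G(d2,21), F(d3,18), B(d3,10)
D→slot 4; C→slot 2; A→slot 1; E→slot 3; G skipped; F skipped; B skipped.
4 of 7 scheduled.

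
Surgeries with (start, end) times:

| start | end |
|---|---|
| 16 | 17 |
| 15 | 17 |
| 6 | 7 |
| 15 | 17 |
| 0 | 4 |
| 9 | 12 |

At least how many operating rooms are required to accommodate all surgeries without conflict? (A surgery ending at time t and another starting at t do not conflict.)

Count concurrent intervals with a sweep; the peak is the room count.
Events (time:±→running): 0:+→1 4:-→0 6:+→1 7:-→0 9:+→1 12:-→0 15:+→1 15:+→2 16:+→3 … peak 3.

3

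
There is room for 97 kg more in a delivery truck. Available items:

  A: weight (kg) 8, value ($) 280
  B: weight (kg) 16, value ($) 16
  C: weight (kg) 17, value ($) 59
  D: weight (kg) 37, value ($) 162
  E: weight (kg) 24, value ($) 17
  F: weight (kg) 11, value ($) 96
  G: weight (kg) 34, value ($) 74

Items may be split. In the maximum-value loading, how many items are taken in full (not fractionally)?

4

Sort by value per unit weight and fill in that order.
Ratios (sorted): A 35.00, F 8.73, D 4.38, C 3.47, G 2.18, B 1.00, E 0.71
take A (8 @ 280); take F (11 @ 96); take D (37 @ 162); take C (17 @ 59); take 24/34 of G → 52.24. Capacity used 97/97.
4 item(s) taken whole; one partial (take 24/34 of G).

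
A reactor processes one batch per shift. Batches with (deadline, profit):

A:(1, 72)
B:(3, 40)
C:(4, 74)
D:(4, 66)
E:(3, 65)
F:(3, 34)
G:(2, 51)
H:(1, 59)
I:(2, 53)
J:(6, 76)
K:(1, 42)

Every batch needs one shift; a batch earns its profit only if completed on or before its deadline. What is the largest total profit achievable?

By profit: J(d6,76), C(d4,74), A(d1,72), D(d4,66), E(d3,65), H(d1,59), I(d2,53), G(d2,51), K(d1,42), B(d3,40), F(d3,34)
J→slot 6; C→slot 4; A→slot 1; D→slot 3; E→slot 2; H skipped; I skipped; G skipped; K skipped; B skipped; F skipped.
Profit = 72 + 65 + 66 + 74 + 76 = 353

353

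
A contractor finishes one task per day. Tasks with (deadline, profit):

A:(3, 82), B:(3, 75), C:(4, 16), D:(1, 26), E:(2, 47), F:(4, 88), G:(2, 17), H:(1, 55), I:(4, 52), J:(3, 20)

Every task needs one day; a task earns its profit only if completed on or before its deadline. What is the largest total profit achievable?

300

Take jobs in profit order; each goes to the latest open slot no later than its deadline.
By profit: F(d4,88), A(d3,82), B(d3,75), H(d1,55), I(d4,52), E(d2,47), D(d1,26), J(d3,20), G(d2,17), C(d4,16)
F→slot 4; A→slot 3; B→slot 2; H→slot 1; I skipped; E skipped; D skipped; J skipped; G skipped; C skipped.
Profit = 55 + 75 + 82 + 88 = 300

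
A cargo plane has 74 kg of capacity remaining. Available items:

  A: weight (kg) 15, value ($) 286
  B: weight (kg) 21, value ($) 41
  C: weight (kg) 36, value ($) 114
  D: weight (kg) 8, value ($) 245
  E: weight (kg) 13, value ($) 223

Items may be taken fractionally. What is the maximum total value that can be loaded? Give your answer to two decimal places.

871.90

Sort by value per unit weight and fill in that order.
Ratios (sorted): D 30.62, A 19.07, E 17.15, C 3.17, B 1.95
take D (8 @ 245); take A (15 @ 286); take E (13 @ 223); take C (36 @ 114); take 2/21 of B → 3.90. Capacity used 74/74.
Total value = 871.90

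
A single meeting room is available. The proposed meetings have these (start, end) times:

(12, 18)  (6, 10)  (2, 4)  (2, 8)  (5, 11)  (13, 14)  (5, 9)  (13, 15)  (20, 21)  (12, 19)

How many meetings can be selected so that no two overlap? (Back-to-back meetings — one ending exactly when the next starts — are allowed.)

4

Sort by end time and greedily take each interval whose start is ≥ the last chosen end.
Sorted by end: (2,4)  (2,8)  (5,9)  (6,10)  (5,11)  (13,14)  (13,15)  (12,18)  (12,19)  (20,21)
take (2,4); skip (2,8); take (5,9); skip (5,11); take (13,14); skip (12,18); take (20,21).
Selected 4 meetings.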